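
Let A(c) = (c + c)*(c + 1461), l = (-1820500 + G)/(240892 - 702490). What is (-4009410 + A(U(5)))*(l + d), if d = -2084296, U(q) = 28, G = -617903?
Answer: 629541165594386955/76933 ≈ 8.1830e+12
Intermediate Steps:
l = 812801/153866 (l = (-1820500 - 617903)/(240892 - 702490) = -2438403/(-461598) = -2438403*(-1/461598) = 812801/153866 ≈ 5.2825)
A(c) = 2*c*(1461 + c) (A(c) = (2*c)*(1461 + c) = 2*c*(1461 + c))
(-4009410 + A(U(5)))*(l + d) = (-4009410 + 2*28*(1461 + 28))*(812801/153866 - 2084296) = (-4009410 + 2*28*1489)*(-320701475535/153866) = (-4009410 + 83384)*(-320701475535/153866) = -3926026*(-320701475535/153866) = 629541165594386955/76933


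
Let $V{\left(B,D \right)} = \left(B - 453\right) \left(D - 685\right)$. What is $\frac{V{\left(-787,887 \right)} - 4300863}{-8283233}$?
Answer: $\frac{4551343}{8283233} \approx 0.54946$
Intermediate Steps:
$V{\left(B,D \right)} = \left(-685 + D\right) \left(-453 + B\right)$ ($V{\left(B,D \right)} = \left(-453 + B\right) \left(-685 + D\right) = \left(-685 + D\right) \left(-453 + B\right)$)
$\frac{V{\left(-787,887 \right)} - 4300863}{-8283233} = \frac{\left(310305 - -539095 - 401811 - 698069\right) - 4300863}{-8283233} = \left(\left(310305 + 539095 - 401811 - 698069\right) - 4300863\right) \left(- \frac{1}{8283233}\right) = \left(-250480 - 4300863\right) \left(- \frac{1}{8283233}\right) = \left(-4551343\right) \left(- \frac{1}{8283233}\right) = \frac{4551343}{8283233}$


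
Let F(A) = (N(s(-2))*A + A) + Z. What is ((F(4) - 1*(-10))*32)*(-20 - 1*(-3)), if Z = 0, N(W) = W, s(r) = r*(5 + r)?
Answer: 5440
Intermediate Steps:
F(A) = -5*A (F(A) = ((-2*(5 - 2))*A + A) + 0 = ((-2*3)*A + A) + 0 = (-6*A + A) + 0 = -5*A + 0 = -5*A)
((F(4) - 1*(-10))*32)*(-20 - 1*(-3)) = ((-5*4 - 1*(-10))*32)*(-20 - 1*(-3)) = ((-20 + 10)*32)*(-20 + 3) = -10*32*(-17) = -320*(-17) = 5440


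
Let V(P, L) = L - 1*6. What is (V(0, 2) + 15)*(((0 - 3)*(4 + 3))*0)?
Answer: 0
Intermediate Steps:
V(P, L) = -6 + L (V(P, L) = L - 6 = -6 + L)
(V(0, 2) + 15)*(((0 - 3)*(4 + 3))*0) = ((-6 + 2) + 15)*(((0 - 3)*(4 + 3))*0) = (-4 + 15)*(-3*7*0) = 11*(-21*0) = 11*0 = 0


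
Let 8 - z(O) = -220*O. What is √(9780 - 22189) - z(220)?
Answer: -48408 + I*√12409 ≈ -48408.0 + 111.4*I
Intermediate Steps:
z(O) = 8 + 220*O (z(O) = 8 - (-220)*O = 8 + 220*O)
√(9780 - 22189) - z(220) = √(9780 - 22189) - (8 + 220*220) = √(-12409) - (8 + 48400) = I*√12409 - 1*48408 = I*√12409 - 48408 = -48408 + I*√12409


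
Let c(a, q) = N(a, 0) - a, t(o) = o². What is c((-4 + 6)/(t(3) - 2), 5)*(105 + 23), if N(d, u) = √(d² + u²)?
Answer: 0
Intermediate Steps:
c(a, q) = √(a²) - a (c(a, q) = √(a² + 0²) - a = √(a² + 0) - a = √(a²) - a)
c((-4 + 6)/(t(3) - 2), 5)*(105 + 23) = (√(((-4 + 6)/(3² - 2))²) - (-4 + 6)/(3² - 2))*(105 + 23) = (√((2/(9 - 2))²) - 2/(9 - 2))*128 = (√((2/7)²) - 2/7)*128 = (√((2*(⅐))²) - 2/7)*128 = (√((2/7)²) - 1*2/7)*128 = (√(4/49) - 2/7)*128 = (2/7 - 2/7)*128 = 0*128 = 0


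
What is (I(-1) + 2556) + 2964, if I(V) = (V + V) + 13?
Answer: 5531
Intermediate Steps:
I(V) = 13 + 2*V (I(V) = 2*V + 13 = 13 + 2*V)
(I(-1) + 2556) + 2964 = ((13 + 2*(-1)) + 2556) + 2964 = ((13 - 2) + 2556) + 2964 = (11 + 2556) + 2964 = 2567 + 2964 = 5531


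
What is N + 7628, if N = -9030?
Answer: -1402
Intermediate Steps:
N + 7628 = -9030 + 7628 = -1402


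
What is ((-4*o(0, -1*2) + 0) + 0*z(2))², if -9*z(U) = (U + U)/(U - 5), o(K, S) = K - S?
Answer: 64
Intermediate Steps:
z(U) = -2*U/(9*(-5 + U)) (z(U) = -(U + U)/(9*(U - 5)) = -2*U/(9*(-5 + U)))
((-4*o(0, -1*2) + 0) + 0*z(2))² = ((-4*(0 - (-1)*2) + 0) + 0*(-2*2/(-45 + 9*2)))² = ((-4*(0 - 1*(-2)) + 0) + 0*(-2*2/(-45 + 18)))² = ((-4*(0 + 2) + 0) + 0*(-2*2/(-27)))² = ((-4*2 + 0) + 0*(-2*2*(-1/27)))² = ((-8 + 0) + 0*(4/27))² = (-8 + 0)² = (-8)² = 64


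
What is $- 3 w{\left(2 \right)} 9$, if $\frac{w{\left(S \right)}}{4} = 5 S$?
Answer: $-1080$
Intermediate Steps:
$w{\left(S \right)} = 20 S$ ($w{\left(S \right)} = 4 \cdot 5 S = 20 S$)
$- 3 w{\left(2 \right)} 9 = - 3 \cdot 20 \cdot 2 \cdot 9 = \left(-3\right) 40 \cdot 9 = \left(-120\right) 9 = -1080$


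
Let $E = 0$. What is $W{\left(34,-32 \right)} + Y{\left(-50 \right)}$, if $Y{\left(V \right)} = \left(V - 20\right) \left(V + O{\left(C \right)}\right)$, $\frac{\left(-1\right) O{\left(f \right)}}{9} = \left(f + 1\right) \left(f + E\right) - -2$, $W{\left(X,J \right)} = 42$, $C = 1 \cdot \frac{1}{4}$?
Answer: $\frac{39991}{8} \approx 4998.9$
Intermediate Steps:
$C = \frac{1}{4}$ ($C = 1 \cdot \frac{1}{4} = \frac{1}{4} \approx 0.25$)
$O{\left(f \right)} = -18 - 9 f \left(1 + f\right)$ ($O{\left(f \right)} = - 9 \left(\left(f + 1\right) \left(f + 0\right) - -2\right) = - 9 \left(\left(1 + f\right) f + 2\right) = - 9 \left(f \left(1 + f\right) + 2\right) = - 9 \left(2 + f \left(1 + f\right)\right) = -18 - 9 f \left(1 + f\right)$)
$Y{\left(V \right)} = \left(-20 + V\right) \left(- \frac{333}{16} + V\right)$ ($Y{\left(V \right)} = \left(V - 20\right) \left(V - \left(\frac{81}{4} + \frac{9}{16}\right)\right) = \left(-20 + V\right) \left(V - \frac{333}{16}\right) = \left(-20 + V\right) \left(- \frac{333}{16} + V\right)$)
$W{\left(34,-32 \right)} + Y{\left(-50 \right)} = 42 + \left(\frac{1665}{4} + \left(-50\right)^{2} - - \frac{16325}{8}\right) = 42 + \left(\frac{1665}{4} + 2500 + \frac{16325}{8}\right) = 42 + \frac{39655}{8} = \frac{39991}{8}$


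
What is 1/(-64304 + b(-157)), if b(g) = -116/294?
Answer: -147/9452746 ≈ -1.5551e-5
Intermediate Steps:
b(g) = -58/147 (b(g) = -116*1/294 = -58/147)
1/(-64304 + b(-157)) = 1/(-64304 - 58/147) = 1/(-9452746/147) = -147/9452746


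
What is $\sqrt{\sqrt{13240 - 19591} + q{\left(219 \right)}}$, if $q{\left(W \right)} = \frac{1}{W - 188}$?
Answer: $\frac{\sqrt{31 + 961 i \sqrt{6351}}}{31} \approx 6.3137 + 6.3111 i$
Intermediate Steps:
$q{\left(W \right)} = \frac{1}{-188 + W}$
$\sqrt{\sqrt{13240 - 19591} + q{\left(219 \right)}} = \sqrt{\sqrt{13240 - 19591} + \frac{1}{-188 + 219}} = \sqrt{\sqrt{-6351} + \frac{1}{31}} = \sqrt{i \sqrt{6351} + \frac{1}{31}} = \sqrt{\frac{1}{31} + i \sqrt{6351}}$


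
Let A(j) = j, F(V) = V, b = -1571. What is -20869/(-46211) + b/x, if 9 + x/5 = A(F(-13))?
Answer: 618951/42010 ≈ 14.733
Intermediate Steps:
x = -110 (x = -45 + 5*(-13) = -45 - 65 = -110)
-20869/(-46211) + b/x = -20869/(-46211) - 1571/(-110) = -20869*(-1/46211) - 1571*(-1/110) = 20869/46211 + 1571/110 = 618951/42010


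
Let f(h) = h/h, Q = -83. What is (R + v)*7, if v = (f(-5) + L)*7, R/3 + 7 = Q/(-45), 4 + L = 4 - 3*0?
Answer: -889/15 ≈ -59.267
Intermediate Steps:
f(h) = 1
L = 0 (L = -4 + (4 - 3*0) = -4 + (4 + 0) = -4 + 4 = 0)
R = -232/15 (R = -21 + 3*(-83/(-45)) = -21 + 3*(-83*(-1/45)) = -21 + 3*(83/45) = -21 + 83/15 = -232/15 ≈ -15.467)
v = 7 (v = (1 + 0)*7 = 1*7 = 7)
(R + v)*7 = (-232/15 + 7)*7 = -127/15*7 = -889/15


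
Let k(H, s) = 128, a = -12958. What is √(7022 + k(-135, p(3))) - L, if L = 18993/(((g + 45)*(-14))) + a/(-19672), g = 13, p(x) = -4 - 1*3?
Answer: 22694275/998354 + 5*√286 ≈ 107.29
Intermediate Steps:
p(x) = -7 (p(x) = -4 - 3 = -7)
L = -22694275/998354 (L = 18993/(((13 + 45)*(-14))) - 12958/(-19672) = 18993/((58*(-14))) - 12958*(-1/19672) = 18993/(-812) + 6479/9836 = 18993*(-1/812) + 6479/9836 = -18993/812 + 6479/9836 = -22694275/998354 ≈ -22.732)
√(7022 + k(-135, p(3))) - L = √(7022 + 128) - 1*(-22694275/998354) = √7150 + 22694275/998354 = 5*√286 + 22694275/998354 = 22694275/998354 + 5*√286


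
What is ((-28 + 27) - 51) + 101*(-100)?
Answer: -10152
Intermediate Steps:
((-28 + 27) - 51) + 101*(-100) = (-1 - 51) - 10100 = -52 - 10100 = -10152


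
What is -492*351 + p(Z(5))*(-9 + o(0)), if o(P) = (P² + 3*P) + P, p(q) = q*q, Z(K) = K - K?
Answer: -172692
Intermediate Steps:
Z(K) = 0
p(q) = q²
o(P) = P² + 4*P
-492*351 + p(Z(5))*(-9 + o(0)) = -492*351 + 0²*(-9 + 0*(4 + 0)) = -172692 + 0*(-9 + 0*4) = -172692 + 0*(-9 + 0) = -172692 + 0*(-9) = -172692 + 0 = -172692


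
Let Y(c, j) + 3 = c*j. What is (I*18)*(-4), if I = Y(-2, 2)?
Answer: 504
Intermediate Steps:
Y(c, j) = -3 + c*j
I = -7 (I = -3 - 2*2 = -3 - 4 = -7)
(I*18)*(-4) = -7*18*(-4) = -126*(-4) = 504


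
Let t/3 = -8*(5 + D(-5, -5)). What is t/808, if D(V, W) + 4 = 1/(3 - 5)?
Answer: -3/202 ≈ -0.014851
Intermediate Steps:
D(V, W) = -9/2 (D(V, W) = -4 + 1/(3 - 5) = -4 + 1/(-2) = -4 - 1/2 = -9/2)
t = -12 (t = 3*(-8*(5 - 9/2)) = 3*(-8*1/2) = 3*(-4) = -12)
t/808 = -12/808 = -12*1/808 = -3/202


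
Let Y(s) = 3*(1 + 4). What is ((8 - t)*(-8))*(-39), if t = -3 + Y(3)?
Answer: -1248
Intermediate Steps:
Y(s) = 15 (Y(s) = 3*5 = 15)
t = 12 (t = -3 + 15 = 12)
((8 - t)*(-8))*(-39) = ((8 - 1*12)*(-8))*(-39) = ((8 - 12)*(-8))*(-39) = -4*(-8)*(-39) = 32*(-39) = -1248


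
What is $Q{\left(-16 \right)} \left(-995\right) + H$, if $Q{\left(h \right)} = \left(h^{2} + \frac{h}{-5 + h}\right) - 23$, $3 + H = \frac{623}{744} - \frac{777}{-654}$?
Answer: $- \frac{132037140791}{567672} \approx -2.3259 \cdot 10^{5}$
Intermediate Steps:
$H = - \frac{79033}{81096}$ ($H = -3 + \left(\frac{623}{744} - \frac{777}{-654}\right) = -3 + \left(623 \cdot \frac{1}{744} - - \frac{259}{218}\right) = -3 + \left(\frac{623}{744} + \frac{259}{218}\right) = -3 + \frac{164255}{81096} = - \frac{79033}{81096} \approx -0.97456$)
$Q{\left(h \right)} = -23 + h^{2} + \frac{h}{-5 + h}$ ($Q{\left(h \right)} = \left(h^{2} + \frac{h}{-5 + h}\right) - 23 = -23 + h^{2} + \frac{h}{-5 + h}$)
$Q{\left(-16 \right)} \left(-995\right) + H = \frac{115 + \left(-16\right)^{3} - -352 - 5 \left(-16\right)^{2}}{-5 - 16} \left(-995\right) - \frac{79033}{81096} = \frac{115 - 4096 + 352 - 1280}{-21} \left(-995\right) - \frac{79033}{81096} = - \frac{115 - 4096 + 352 - 1280}{21} \left(-995\right) - \frac{79033}{81096} = \left(- \frac{1}{21}\right) \left(-4909\right) \left(-995\right) - \frac{79033}{81096} = \frac{4909}{21} \left(-995\right) - \frac{79033}{81096} = - \frac{4884455}{21} - \frac{79033}{81096} = - \frac{132037140791}{567672}$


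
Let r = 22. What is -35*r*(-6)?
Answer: 4620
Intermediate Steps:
-35*r*(-6) = -35*22*(-6) = -770*(-6) = 4620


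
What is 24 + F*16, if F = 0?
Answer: 24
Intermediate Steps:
24 + F*16 = 24 + 0*16 = 24 + 0 = 24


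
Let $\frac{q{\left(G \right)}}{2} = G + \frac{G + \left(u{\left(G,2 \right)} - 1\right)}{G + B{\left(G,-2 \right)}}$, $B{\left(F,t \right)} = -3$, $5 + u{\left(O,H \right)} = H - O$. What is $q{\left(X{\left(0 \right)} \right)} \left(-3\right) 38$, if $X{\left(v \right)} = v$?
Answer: $-304$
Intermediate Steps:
$u{\left(O,H \right)} = -5 + H - O$ ($u{\left(O,H \right)} = -5 + \left(H - O\right) = -5 + H - O$)
$q{\left(G \right)} = - \frac{8}{-3 + G} + 2 G$ ($q{\left(G \right)} = 2 \left(G + \frac{G - \left(4 + G\right)}{G - 3}\right) = 2 \left(G + \frac{G - \left(4 + G\right)}{-3 + G}\right) = 2 \left(G - \frac{4}{-3 + G}\right) = - \frac{8}{-3 + G} + 2 G$)
$q{\left(X{\left(0 \right)} \right)} \left(-3\right) 38 = \frac{2 \left(-4 + 0^{2} - 0\right)}{-3 + 0} \left(-3\right) 38 = \frac{2 \left(-4 + 0 + 0\right)}{-3} \left(-3\right) 38 = 2 \left(- \frac{1}{3}\right) \left(-4\right) \left(-3\right) 38 = \frac{8}{3} \left(-3\right) 38 = \left(-8\right) 38 = -304$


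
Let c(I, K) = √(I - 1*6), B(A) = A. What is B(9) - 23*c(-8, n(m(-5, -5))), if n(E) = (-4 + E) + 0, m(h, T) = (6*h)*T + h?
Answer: 9 - 23*I*√14 ≈ 9.0 - 86.058*I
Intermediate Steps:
m(h, T) = h + 6*T*h (m(h, T) = 6*T*h + h = h + 6*T*h)
n(E) = -4 + E
c(I, K) = √(-6 + I) (c(I, K) = √(I - 6) = √(-6 + I))
B(9) - 23*c(-8, n(m(-5, -5))) = 9 - 23*√(-6 - 8) = 9 - 23*I*√14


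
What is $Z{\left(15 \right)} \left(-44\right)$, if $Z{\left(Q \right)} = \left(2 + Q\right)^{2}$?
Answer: $-12716$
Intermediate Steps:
$Z{\left(15 \right)} \left(-44\right) = \left(2 + 15\right)^{2} \left(-44\right) = 17^{2} \left(-44\right) = 289 \left(-44\right) = -12716$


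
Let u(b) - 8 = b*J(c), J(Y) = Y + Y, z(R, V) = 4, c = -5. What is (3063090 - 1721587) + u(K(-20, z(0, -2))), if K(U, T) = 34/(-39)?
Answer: 52319269/39 ≈ 1.3415e+6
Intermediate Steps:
J(Y) = 2*Y
K(U, T) = -34/39 (K(U, T) = 34*(-1/39) = -34/39)
u(b) = 8 - 10*b (u(b) = 8 + b*(2*(-5)) = 8 + b*(-10) = 8 - 10*b)
(3063090 - 1721587) + u(K(-20, z(0, -2))) = (3063090 - 1721587) + (8 - 10*(-34/39)) = 1341503 + (8 + 340/39) = 1341503 + 652/39 = 52319269/39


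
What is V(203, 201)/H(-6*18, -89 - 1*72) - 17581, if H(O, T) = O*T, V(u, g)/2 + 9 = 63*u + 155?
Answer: -152836279/8694 ≈ -17580.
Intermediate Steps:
V(u, g) = 292 + 126*u (V(u, g) = -18 + 2*(63*u + 155) = -18 + 2*(155 + 63*u) = -18 + (310 + 126*u) = 292 + 126*u)
V(203, 201)/H(-6*18, -89 - 1*72) - 17581 = (292 + 126*203)/(((-6*18)*(-89 - 1*72))) - 17581 = (292 + 25578)/((-108*(-89 - 72))) - 17581 = 25870/((-108*(-161))) - 17581 = 25870/17388 - 17581 = 25870*(1/17388) - 17581 = 12935/8694 - 17581 = -152836279/8694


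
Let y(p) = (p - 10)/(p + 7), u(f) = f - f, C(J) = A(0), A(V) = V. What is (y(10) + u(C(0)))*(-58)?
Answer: 0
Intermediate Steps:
C(J) = 0
u(f) = 0
y(p) = (-10 + p)/(7 + p)
(y(10) + u(C(0)))*(-58) = ((-10 + 10)/(7 + 10) + 0)*(-58) = (0/17 + 0)*(-58) = ((1/17)*0 + 0)*(-58) = (0 + 0)*(-58) = 0*(-58) = 0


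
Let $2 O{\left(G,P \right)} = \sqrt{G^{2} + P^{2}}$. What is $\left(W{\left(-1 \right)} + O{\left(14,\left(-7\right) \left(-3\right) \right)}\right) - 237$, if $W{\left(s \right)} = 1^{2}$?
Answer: $-236 + \frac{7 \sqrt{13}}{2} \approx -223.38$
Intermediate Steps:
$W{\left(s \right)} = 1$
$O{\left(G,P \right)} = \frac{\sqrt{G^{2} + P^{2}}}{2}$
$\left(W{\left(-1 \right)} + O{\left(14,\left(-7\right) \left(-3\right) \right)}\right) - 237 = \left(1 + \frac{\sqrt{14^{2} + \left(\left(-7\right) \left(-3\right)\right)^{2}}}{2}\right) - 237 = \left(1 + \frac{\sqrt{196 + 21^{2}}}{2}\right) - 237 = \left(1 + \frac{\sqrt{196 + 441}}{2}\right) - 237 = \left(1 + \frac{\sqrt{637}}{2}\right) - 237 = \left(1 + \frac{7 \sqrt{13}}{2}\right) - 237 = -236 + \frac{7 \sqrt{13}}{2}$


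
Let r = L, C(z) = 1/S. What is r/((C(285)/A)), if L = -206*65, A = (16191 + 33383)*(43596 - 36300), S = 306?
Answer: -1481974705935360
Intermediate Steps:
C(z) = 1/306
A = 361691904 (A = 49574*7296 = 361691904)
L = -13390
r = -13390
r/((C(285)/A)) = -13390/((1/306)/361691904) = -13390/((1/306)*(1/361691904)) = -13390/1/110677722624 = -13390*110677722624 = -1481974705935360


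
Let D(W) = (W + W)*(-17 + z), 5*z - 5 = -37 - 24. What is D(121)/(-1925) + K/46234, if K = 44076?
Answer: 90992184/20227375 ≈ 4.4985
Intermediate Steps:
z = -56/5 (z = 1 + (-37 - 24)/5 = 1 + (⅕)*(-61) = 1 - 61/5 = -56/5 ≈ -11.200)
D(W) = -282*W/5 (D(W) = (W + W)*(-17 - 56/5) = (2*W)*(-141/5) = -282*W/5)
D(121)/(-1925) + K/46234 = -282/5*121/(-1925) + 44076/46234 = -34122/5*(-1/1925) + 44076*(1/46234) = 3102/875 + 22038/23117 = 90992184/20227375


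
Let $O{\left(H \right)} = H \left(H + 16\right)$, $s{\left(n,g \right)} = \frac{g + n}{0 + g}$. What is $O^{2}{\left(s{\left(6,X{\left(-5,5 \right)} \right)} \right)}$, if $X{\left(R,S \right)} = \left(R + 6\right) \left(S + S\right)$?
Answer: $\frac{495616}{625} \approx 792.99$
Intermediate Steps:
$X{\left(R,S \right)} = 2 S \left(6 + R\right)$ ($X{\left(R,S \right)} = \left(6 + R\right) 2 S = 2 S \left(6 + R\right)$)
$s{\left(n,g \right)} = \frac{g + n}{g}$
$O{\left(H \right)} = H \left(16 + H\right)$
$O^{2}{\left(s{\left(6,X{\left(-5,5 \right)} \right)} \right)} = \left(\frac{2 \cdot 5 \left(6 - 5\right) + 6}{2 \cdot 5 \left(6 - 5\right)} \left(16 + \frac{2 \cdot 5 \left(6 - 5\right) + 6}{2 \cdot 5 \left(6 - 5\right)}\right)\right)^{2} = \left(\frac{2 \cdot 5 \cdot 1 + 6}{2 \cdot 5 \cdot 1} \left(16 + \frac{2 \cdot 5 \cdot 1 + 6}{2 \cdot 5 \cdot 1}\right)\right)^{2} = \left(\frac{10 + 6}{10} \left(16 + \frac{10 + 6}{10}\right)\right)^{2} = \left(\frac{1}{10} \cdot 16 \left(16 + \frac{1}{10} \cdot 16\right)\right)^{2} = \left(\frac{8 \left(16 + \frac{8}{5}\right)}{5}\right)^{2} = \left(\frac{8}{5} \cdot \frac{88}{5}\right)^{2} = \left(\frac{704}{25}\right)^{2} = \frac{495616}{625}$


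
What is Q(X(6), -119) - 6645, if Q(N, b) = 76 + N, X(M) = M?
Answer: -6563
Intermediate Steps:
Q(X(6), -119) - 6645 = (76 + 6) - 6645 = 82 - 6645 = -6563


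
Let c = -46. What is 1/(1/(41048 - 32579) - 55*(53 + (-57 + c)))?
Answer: 8469/23289751 ≈ 0.00036364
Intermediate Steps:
1/(1/(41048 - 32579) - 55*(53 + (-57 + c))) = 1/(1/(41048 - 32579) - 55*(53 + (-57 - 46))) = 1/(1/8469 - 55*(53 - 103)) = 1/(1/8469 - 55*(-50)) = 1/(1/8469 + 2750) = 1/(23289751/8469) = 8469/23289751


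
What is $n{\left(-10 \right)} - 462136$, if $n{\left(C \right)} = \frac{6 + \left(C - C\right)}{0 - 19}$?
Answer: $- \frac{8780590}{19} \approx -4.6214 \cdot 10^{5}$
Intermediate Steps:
$n{\left(C \right)} = - \frac{6}{19}$ ($n{\left(C \right)} = \frac{6 + 0}{-19} = 6 \left(- \frac{1}{19}\right) = - \frac{6}{19}$)
$n{\left(-10 \right)} - 462136 = - \frac{6}{19} - 462136 = - \frac{8780590}{19}$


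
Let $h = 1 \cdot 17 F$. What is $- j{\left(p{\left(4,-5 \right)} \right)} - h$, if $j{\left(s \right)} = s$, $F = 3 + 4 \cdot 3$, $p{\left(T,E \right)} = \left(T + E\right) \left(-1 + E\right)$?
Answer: $-261$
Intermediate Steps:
$p{\left(T,E \right)} = \left(-1 + E\right) \left(E + T\right)$ ($p{\left(T,E \right)} = \left(E + T\right) \left(-1 + E\right) = \left(-1 + E\right) \left(E + T\right)$)
$F = 15$ ($F = 3 + 12 = 15$)
$h = 255$ ($h = 1 \cdot 17 \cdot 15 = 17 \cdot 15 = 255$)
$- j{\left(p{\left(4,-5 \right)} \right)} - h = - (\left(-5\right)^{2} - -5 - 4 - 20) - 255 = - (25 + 5 - 4 - 20) - 255 = \left(-1\right) 6 - 255 = -6 - 255 = -261$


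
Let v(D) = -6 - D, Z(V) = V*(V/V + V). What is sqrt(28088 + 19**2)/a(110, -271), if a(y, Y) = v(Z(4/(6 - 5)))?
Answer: -3*sqrt(3161)/26 ≈ -6.4872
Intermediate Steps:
Z(V) = V*(1 + V)
a(y, Y) = -26 (a(y, Y) = -6 - 4/(6 - 5)*(1 + 4/(6 - 5)) = -6 - 4/1*(1 + 4/1) = -6 - 1*4*(1 + 1*4) = -6 - 4*(1 + 4) = -6 - 4*5 = -6 - 1*20 = -6 - 20 = -26)
sqrt(28088 + 19**2)/a(110, -271) = sqrt(28088 + 19**2)/(-26) = sqrt(28088 + 361)*(-1/26) = sqrt(28449)*(-1/26) = (3*sqrt(3161))*(-1/26) = -3*sqrt(3161)/26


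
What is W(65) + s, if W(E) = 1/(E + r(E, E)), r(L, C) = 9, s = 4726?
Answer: 349725/74 ≈ 4726.0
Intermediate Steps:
W(E) = 1/(9 + E) (W(E) = 1/(E + 9) = 1/(9 + E))
W(65) + s = 1/(9 + 65) + 4726 = 1/74 + 4726 = 349725/74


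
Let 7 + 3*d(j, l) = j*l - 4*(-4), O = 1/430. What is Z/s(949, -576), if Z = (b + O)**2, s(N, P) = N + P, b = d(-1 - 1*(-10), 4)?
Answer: 41615401/68967700 ≈ 0.60340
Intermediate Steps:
O = 1/430 ≈ 0.0023256
d(j, l) = 3 + j*l/3 (d(j, l) = -7/3 + (j*l - 4*(-4))/3 = -7/3 + (j*l + 16)/3 = -7/3 + (16 + j*l)/3 = -7/3 + (16/3 + j*l/3) = 3 + j*l/3)
b = 15 (b = 3 + (1/3)*(-1 - 1*(-10))*4 = 3 + (1/3)*(-1 + 10)*4 = 3 + (1/3)*9*4 = 3 + 12 = 15)
Z = 41615401/184900 (Z = (15 + 1/430)**2 = (6451/430)**2 = 41615401/184900 ≈ 225.07)
Z/s(949, -576) = 41615401/(184900*(949 - 576)) = (41615401/184900)/373 = (41615401/184900)*(1/373) = 41615401/68967700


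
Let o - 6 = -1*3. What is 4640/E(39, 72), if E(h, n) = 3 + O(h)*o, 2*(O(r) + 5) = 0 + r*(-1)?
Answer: -9280/141 ≈ -65.816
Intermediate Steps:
O(r) = -5 - r/2 (O(r) = -5 + (0 + r*(-1))/2 = -5 + (0 - r)/2 = -5 + (-r)/2 = -5 - r/2)
o = 3 (o = 6 - 1*3 = 6 - 3 = 3)
E(h, n) = -12 - 3*h/2 (E(h, n) = 3 + (-5 - h/2)*3 = 3 + (-15 - 3*h/2) = -12 - 3*h/2)
4640/E(39, 72) = 4640/(-12 - 3/2*39) = 4640/(-12 - 117/2) = 4640/(-141/2) = 4640*(-2/141) = -9280/141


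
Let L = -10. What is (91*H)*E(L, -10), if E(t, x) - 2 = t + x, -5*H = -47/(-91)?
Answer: 846/5 ≈ 169.20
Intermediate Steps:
H = -47/455 (H = -(-47)/(5*(-91)) = -(-47)*(-1)/(5*91) = -⅕*47/91 = -47/455 ≈ -0.10330)
E(t, x) = 2 + t + x (E(t, x) = 2 + (t + x) = 2 + t + x)
(91*H)*E(L, -10) = (91*(-47/455))*(2 - 10 - 10) = -47/5*(-18) = 846/5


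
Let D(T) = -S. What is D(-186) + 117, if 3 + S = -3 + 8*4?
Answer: 91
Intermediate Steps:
S = 26 (S = -3 + (-3 + 8*4) = -3 + (-3 + 32) = -3 + 29 = 26)
D(T) = -26 (D(T) = -1*26 = -26)
D(-186) + 117 = -26 + 117 = 91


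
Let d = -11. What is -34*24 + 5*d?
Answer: -871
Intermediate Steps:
-34*24 + 5*d = -34*24 + 5*(-11) = -816 - 55 = -871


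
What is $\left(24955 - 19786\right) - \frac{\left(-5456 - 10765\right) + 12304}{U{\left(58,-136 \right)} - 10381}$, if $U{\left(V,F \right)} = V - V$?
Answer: $\frac{53655472}{10381} \approx 5168.6$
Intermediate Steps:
$U{\left(V,F \right)} = 0$
$\left(24955 - 19786\right) - \frac{\left(-5456 - 10765\right) + 12304}{U{\left(58,-136 \right)} - 10381} = \left(24955 - 19786\right) - \frac{\left(-5456 - 10765\right) + 12304}{0 - 10381} = \left(24955 - 19786\right) - \frac{\left(-5456 - 10765\right) + 12304}{-10381} = 5169 - \left(-16221 + 12304\right) \left(- \frac{1}{10381}\right) = 5169 - \left(-3917\right) \left(- \frac{1}{10381}\right) = 5169 - \frac{3917}{10381} = \frac{53655472}{10381}$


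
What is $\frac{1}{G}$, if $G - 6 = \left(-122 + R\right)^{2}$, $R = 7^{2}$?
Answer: $\frac{1}{5335} \approx 0.00018744$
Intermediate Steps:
$R = 49$
$G = 5335$ ($G = 6 + \left(-122 + 49\right)^{2} = 6 + \left(-73\right)^{2} = 6 + 5329 = 5335$)
$\frac{1}{G} = \frac{1}{5335}$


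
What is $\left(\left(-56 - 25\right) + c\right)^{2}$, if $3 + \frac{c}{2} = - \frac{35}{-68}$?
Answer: $\frac{8543929}{1156} \approx 7390.9$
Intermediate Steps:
$c = - \frac{169}{34}$ ($c = -6 + 2 \left(- \frac{35}{-68}\right) = -6 + 2 \left(\left(-35\right) \left(- \frac{1}{68}\right)\right) = -6 + 2 \cdot \frac{35}{68} = -6 + \frac{35}{34} = - \frac{169}{34} \approx -4.9706$)
$\left(\left(-56 - 25\right) + c\right)^{2} = \left(\left(-56 - 25\right) - \frac{169}{34}\right)^{2} = \left(-81 - \frac{169}{34}\right)^{2} = \left(- \frac{2923}{34}\right)^{2} = \frac{8543929}{1156}$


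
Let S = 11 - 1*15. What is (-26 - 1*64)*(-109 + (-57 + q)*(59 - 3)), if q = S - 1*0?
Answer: 317250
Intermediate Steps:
S = -4 (S = 11 - 15 = -4)
q = -4 (q = -4 - 1*0 = -4 + 0 = -4)
(-26 - 1*64)*(-109 + (-57 + q)*(59 - 3)) = (-26 - 1*64)*(-109 + (-57 - 4)*(59 - 3)) = (-26 - 64)*(-109 - 61*56) = -90*(-109 - 3416) = -90*(-3525) = 317250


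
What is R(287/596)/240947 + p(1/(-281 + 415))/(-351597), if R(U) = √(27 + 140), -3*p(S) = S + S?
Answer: 1/70670997 + √167/240947 ≈ 5.3648e-5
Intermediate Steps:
p(S) = -2*S/3 (p(S) = -(S + S)/3 = -2*S/3)
R(U) = √167
R(287/596)/240947 + p(1/(-281 + 415))/(-351597) = √167/240947 - 2/(3*(-281 + 415))/(-351597) = √167*(1/240947) - ⅔/134*(-1/351597) = √167/240947 - ⅔*1/134*(-1/351597) = √167/240947 - 1/201*(-1/351597) = √167/240947 + 1/70670997 = 1/70670997 + √167/240947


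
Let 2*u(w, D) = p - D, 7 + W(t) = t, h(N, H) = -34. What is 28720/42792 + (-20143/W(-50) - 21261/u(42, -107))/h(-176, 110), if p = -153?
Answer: -1466740379/39737721 ≈ -36.911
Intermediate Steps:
W(t) = -7 + t
u(w, D) = -153/2 - D/2 (u(w, D) = (-153 - D)/2 = -153/2 - D/2)
28720/42792 + (-20143/W(-50) - 21261/u(42, -107))/h(-176, 110) = 28720/42792 + (-20143/(-7 - 50) - 21261/(-153/2 - ½*(-107)))/(-34) = 28720*(1/42792) + (-20143/(-57) - 21261/(-153/2 + 107/2))*(-1/34) = 3590/5349 + (-20143*(-1/57) - 21261/(-23))*(-1/34) = 3590/5349 + (20143/57 - 21261*(-1/23))*(-1/34) = 3590/5349 + (20143/57 + 21261/23)*(-1/34) = 3590/5349 + (1675166/1311)*(-1/34) = 3590/5349 - 837583/22287 = -1466740379/39737721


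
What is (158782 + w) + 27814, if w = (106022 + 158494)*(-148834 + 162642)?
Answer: 3652623524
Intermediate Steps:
w = 3652436928 (w = 264516*13808 = 3652436928)
(158782 + w) + 27814 = (158782 + 3652436928) + 27814 = 3652595710 + 27814 = 3652623524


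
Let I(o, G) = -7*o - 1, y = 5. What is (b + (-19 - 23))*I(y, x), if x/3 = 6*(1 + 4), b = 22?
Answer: 720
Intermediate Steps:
x = 90 (x = 3*(6*(1 + 4)) = 3*(6*5) = 3*30 = 90)
I(o, G) = -1 - 7*o
(b + (-19 - 23))*I(y, x) = (22 + (-19 - 23))*(-1 - 7*5) = (22 - 42)*(-1 - 35) = -20*(-36) = 720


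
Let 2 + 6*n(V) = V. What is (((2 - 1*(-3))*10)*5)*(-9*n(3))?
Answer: -375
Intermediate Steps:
n(V) = -⅓ + V/6
(((2 - 1*(-3))*10)*5)*(-9*n(3)) = (((2 - 1*(-3))*10)*5)*(-9*(-⅓ + (⅙)*3)) = (((2 + 3)*10)*5)*(-9*(-⅓ + ½)) = ((5*10)*5)*(-9*⅙) = (50*5)*(-3/2) = 250*(-3/2) = -375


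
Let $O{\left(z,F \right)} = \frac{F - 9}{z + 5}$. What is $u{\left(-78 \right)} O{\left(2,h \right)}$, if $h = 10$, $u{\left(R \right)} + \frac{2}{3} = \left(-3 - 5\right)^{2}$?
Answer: $\frac{190}{21} \approx 9.0476$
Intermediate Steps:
$u{\left(R \right)} = \frac{190}{3}$ ($u{\left(R \right)} = - \frac{2}{3} + \left(-3 - 5\right)^{2} = - \frac{2}{3} + \left(-8\right)^{2} = - \frac{2}{3} + 64 = \frac{190}{3}$)
$O{\left(z,F \right)} = \frac{-9 + F}{5 + z}$
$u{\left(-78 \right)} O{\left(2,h \right)} = \frac{190 \frac{-9 + 10}{5 + 2}}{3} = \frac{190 \cdot \frac{1}{7} \cdot 1}{3} = \frac{190}{3} \cdot \frac{1}{7} = \frac{190}{21}$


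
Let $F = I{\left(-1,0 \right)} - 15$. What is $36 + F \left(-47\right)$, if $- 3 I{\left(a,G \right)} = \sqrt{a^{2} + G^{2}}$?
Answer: $\frac{2270}{3} \approx 756.67$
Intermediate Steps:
$I{\left(a,G \right)} = - \frac{\sqrt{G^{2} + a^{2}}}{3}$ ($I{\left(a,G \right)} = - \frac{\sqrt{a^{2} + G^{2}}}{3} = - \frac{\sqrt{G^{2} + a^{2}}}{3}$)
$F = - \frac{46}{3}$ ($F = - \frac{\sqrt{0^{2} + \left(-1\right)^{2}}}{3} - 15 = - \frac{\sqrt{0 + 1}}{3} - 15 = - \frac{\sqrt{1}}{3} - 15 = \left(- \frac{1}{3}\right) 1 - 15 = - \frac{1}{3} - 15 = - \frac{46}{3} \approx -15.333$)
$36 + F \left(-47\right) = 36 - - \frac{2162}{3} = 36 + \frac{2162}{3} = \frac{2270}{3}$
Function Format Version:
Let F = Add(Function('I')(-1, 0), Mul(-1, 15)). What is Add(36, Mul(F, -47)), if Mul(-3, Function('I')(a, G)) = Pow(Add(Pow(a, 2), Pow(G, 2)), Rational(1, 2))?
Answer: Rational(2270, 3) ≈ 756.67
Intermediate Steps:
Function('I')(a, G) = Mul(Rational(-1, 3), Pow(Add(Pow(G, 2), Pow(a, 2)), Rational(1, 2))) (Function('I')(a, G) = Mul(Rational(-1, 3), Pow(Add(Pow(a, 2), Pow(G, 2)), Rational(1, 2))) = Mul(Rational(-1, 3), Pow(Add(Pow(G, 2), Pow(a, 2)), Rational(1, 2))))
F = Rational(-46, 3) (F = Add(Mul(Rational(-1, 3), Pow(Add(Pow(0, 2), Pow(-1, 2)), Rational(1, 2))), Mul(-1, 15)) = Add(Mul(Rational(-1, 3), Pow(Add(0, 1), Rational(1, 2))), -15) = Add(Mul(Rational(-1, 3), Pow(1, Rational(1, 2))), -15) = Add(Mul(Rational(-1, 3), 1), -15) = Add(Rational(-1, 3), -15) = Rational(-46, 3) ≈ -15.333)
Add(36, Mul(F, -47)) = Add(36, Mul(Rational(-46, 3), -47)) = Add(36, Rational(2162, 3)) = Rational(2270, 3)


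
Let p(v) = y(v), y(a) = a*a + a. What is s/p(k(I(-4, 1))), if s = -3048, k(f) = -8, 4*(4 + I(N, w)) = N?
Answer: -381/7 ≈ -54.429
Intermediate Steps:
y(a) = a + a**2 (y(a) = a**2 + a = a + a**2)
I(N, w) = -4 + N/4
p(v) = v*(1 + v)
s/p(k(I(-4, 1))) = -3048*(-1/(8*(1 - 8))) = -3048/((-8*(-7))) = -3048/56 = -3048*1/56 = -381/7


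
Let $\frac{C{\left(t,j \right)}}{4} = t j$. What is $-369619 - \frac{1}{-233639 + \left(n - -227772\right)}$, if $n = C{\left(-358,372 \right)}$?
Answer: $- \frac{199066074448}{538571} \approx -3.6962 \cdot 10^{5}$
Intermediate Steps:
$C{\left(t,j \right)} = 4 j t$ ($C{\left(t,j \right)} = 4 t j = 4 j t$)
$n = -532704$ ($n = 4 \cdot 372 \left(-358\right) = -532704$)
$-369619 - \frac{1}{-233639 + \left(n - -227772\right)} = -369619 - \frac{1}{-233639 - 304932} = -369619 - \frac{1}{-538571} = -369619 - - \frac{1}{538571} = -369619 + \frac{1}{538571} = - \frac{199066074448}{538571}$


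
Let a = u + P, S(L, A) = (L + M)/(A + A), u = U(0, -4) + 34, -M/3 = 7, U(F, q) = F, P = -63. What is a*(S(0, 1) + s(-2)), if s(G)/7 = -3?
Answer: 1827/2 ≈ 913.50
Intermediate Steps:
s(G) = -21 (s(G) = 7*(-3) = -21)
M = -21 (M = -3*7 = -21)
u = 34 (u = 0 + 34 = 34)
S(L, A) = (-21 + L)/(2*A) (S(L, A) = (L - 21)/(A + A) = (-21 + L)/((2*A)) = (-21 + L)*(1/(2*A)) = (-21 + L)/(2*A))
a = -29 (a = 34 - 63 = -29)
a*(S(0, 1) + s(-2)) = -29*((½)*(-21 + 0)/1 - 21) = -29*((½)*1*(-21) - 21) = -29*(-21/2 - 21) = -29*(-63/2) = 1827/2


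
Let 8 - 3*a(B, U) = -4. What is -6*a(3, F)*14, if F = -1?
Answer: -336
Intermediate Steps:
a(B, U) = 4 (a(B, U) = 8/3 - ⅓*(-4) = 8/3 + 4/3 = 4)
-6*a(3, F)*14 = -6*4*14 = -24*14 = -336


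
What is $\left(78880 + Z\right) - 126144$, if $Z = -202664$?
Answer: $-249928$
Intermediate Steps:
$\left(78880 + Z\right) - 126144 = \left(78880 - 202664\right) - 126144 = -123784 - 126144 = -249928$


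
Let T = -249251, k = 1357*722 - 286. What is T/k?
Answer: -249251/979468 ≈ -0.25448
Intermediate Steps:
k = 979468 (k = 979754 - 286 = 979468)
T/k = -249251/979468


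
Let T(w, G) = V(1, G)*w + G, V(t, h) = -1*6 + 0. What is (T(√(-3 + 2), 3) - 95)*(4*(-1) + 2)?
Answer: 184 + 12*I ≈ 184.0 + 12.0*I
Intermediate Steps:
V(t, h) = -6 (V(t, h) = -6 + 0 = -6)
T(w, G) = G - 6*w (T(w, G) = -6*w + G = G - 6*w)
(T(√(-3 + 2), 3) - 95)*(4*(-1) + 2) = ((3 - 6*√(-3 + 2)) - 95)*(4*(-1) + 2) = ((3 - 6*I) - 95)*(-4 + 2) = ((3 - 6*I) - 95)*(-2) = (-92 - 6*I)*(-2) = 184 + 12*I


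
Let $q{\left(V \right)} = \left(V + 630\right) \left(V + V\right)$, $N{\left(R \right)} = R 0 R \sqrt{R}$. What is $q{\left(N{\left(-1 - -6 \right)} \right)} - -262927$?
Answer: $262927$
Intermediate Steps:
$N{\left(R \right)} = 0$ ($N{\left(R \right)} = 0 R \sqrt{R} = 0 \sqrt{R} = 0$)
$q{\left(V \right)} = 2 V \left(630 + V\right)$ ($q{\left(V \right)} = \left(630 + V\right) 2 V = 2 V \left(630 + V\right)$)
$q{\left(N{\left(-1 - -6 \right)} \right)} - -262927 = 2 \cdot 0 \left(630 + 0\right) - -262927 = 2 \cdot 0 \cdot 630 + 262927 = 0 + 262927 = 262927$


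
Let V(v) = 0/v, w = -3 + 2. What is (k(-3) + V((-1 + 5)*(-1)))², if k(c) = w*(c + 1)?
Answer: 4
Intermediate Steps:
w = -1
k(c) = -1 - c (k(c) = -(c + 1) = -(1 + c) = -1 - c)
V(v) = 0
(k(-3) + V((-1 + 5)*(-1)))² = ((-1 - 1*(-3)) + 0)² = ((-1 + 3) + 0)² = (2 + 0)² = 2² = 4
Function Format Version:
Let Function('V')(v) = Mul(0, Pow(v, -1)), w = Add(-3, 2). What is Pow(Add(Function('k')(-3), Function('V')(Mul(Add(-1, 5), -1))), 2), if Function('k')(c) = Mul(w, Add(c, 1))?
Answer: 4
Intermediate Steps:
w = -1
Function('k')(c) = Add(-1, Mul(-1, c)) (Function('k')(c) = Mul(-1, Add(c, 1)) = Mul(-1, Add(1, c)) = Add(-1, Mul(-1, c)))
Function('V')(v) = 0
Pow(Add(Function('k')(-3), Function('V')(Mul(Add(-1, 5), -1))), 2) = Pow(Add(Add(-1, Mul(-1, -3)), 0), 2) = Pow(Add(Add(-1, 3), 0), 2) = Pow(Add(2, 0), 2) = Pow(2, 2) = 4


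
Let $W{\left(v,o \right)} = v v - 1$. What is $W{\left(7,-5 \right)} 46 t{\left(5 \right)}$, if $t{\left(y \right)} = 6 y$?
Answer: $66240$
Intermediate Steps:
$W{\left(v,o \right)} = -1 + v^{2}$ ($W{\left(v,o \right)} = v^{2} - 1 = -1 + v^{2}$)
$W{\left(7,-5 \right)} 46 t{\left(5 \right)} = \left(-1 + 7^{2}\right) 46 \cdot 6 \cdot 5 = \left(-1 + 49\right) 46 \cdot 30 = 48 \cdot 46 \cdot 30 = 2208 \cdot 30 = 66240$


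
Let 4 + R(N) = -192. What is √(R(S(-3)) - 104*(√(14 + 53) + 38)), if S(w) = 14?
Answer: 2*√(-1037 - 26*√67) ≈ 70.706*I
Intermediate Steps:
R(N) = -196 (R(N) = -4 - 192 = -196)
√(R(S(-3)) - 104*(√(14 + 53) + 38)) = √(-196 - 104*(√(14 + 53) + 38)) = √(-196 - 104*(√67 + 38)) = √(-196 - 104*(38 + √67)) = √(-196 + (-3952 - 104*√67)) = √(-4148 - 104*√67)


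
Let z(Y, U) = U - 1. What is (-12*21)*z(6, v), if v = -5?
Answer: 1512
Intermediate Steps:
z(Y, U) = -1 + U
(-12*21)*z(6, v) = (-12*21)*(-1 - 5) = -252*(-6) = 1512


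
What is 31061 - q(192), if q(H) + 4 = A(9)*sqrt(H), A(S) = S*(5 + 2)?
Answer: 31065 - 504*sqrt(3) ≈ 30192.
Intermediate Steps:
A(S) = 7*S (A(S) = S*7 = 7*S)
q(H) = -4 + 63*sqrt(H) (q(H) = -4 + (7*9)*sqrt(H) = -4 + 63*sqrt(H))
31061 - q(192) = 31061 - (-4 + 63*sqrt(192)) = 31061 - (-4 + 63*(8*sqrt(3))) = 31061 - (-4 + 504*sqrt(3)) = 31061 + (4 - 504*sqrt(3)) = 31065 - 504*sqrt(3)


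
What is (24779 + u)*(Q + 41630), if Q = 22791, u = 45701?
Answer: 4540392080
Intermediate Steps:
(24779 + u)*(Q + 41630) = (24779 + 45701)*(22791 + 41630) = 70480*64421 = 4540392080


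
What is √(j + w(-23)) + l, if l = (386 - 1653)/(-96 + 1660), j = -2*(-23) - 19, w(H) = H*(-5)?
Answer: -1267/1564 + √142 ≈ 11.106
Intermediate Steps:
w(H) = -5*H
j = 27 (j = 46 - 19 = 27)
l = -1267/1564 ≈ -0.81010
√(j + w(-23)) + l = √(27 - 5*(-23)) - 1267/1564 = √(27 + 115) - 1267/1564 = √142 - 1267/1564 = -1267/1564 + √142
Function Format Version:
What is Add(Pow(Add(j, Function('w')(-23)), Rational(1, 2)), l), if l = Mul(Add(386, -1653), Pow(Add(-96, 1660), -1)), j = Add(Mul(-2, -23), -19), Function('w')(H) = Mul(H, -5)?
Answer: Add(Rational(-1267, 1564), Pow(142, Rational(1, 2))) ≈ 11.106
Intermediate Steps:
Function('w')(H) = Mul(-5, H)
j = 27 (j = Add(46, -19) = 27)
l = Rational(-1267, 1564) (l = Mul(-1267, Pow(1564, -1)) = Mul(-1267, Rational(1, 1564)) = Rational(-1267, 1564) ≈ -0.81010)
Add(Pow(Add(j, Function('w')(-23)), Rational(1, 2)), l) = Add(Pow(Add(27, Mul(-5, -23)), Rational(1, 2)), Rational(-1267, 1564)) = Add(Pow(Add(27, 115), Rational(1, 2)), Rational(-1267, 1564)) = Add(Pow(142, Rational(1, 2)), Rational(-1267, 1564)) = Add(Rational(-1267, 1564), Pow(142, Rational(1, 2)))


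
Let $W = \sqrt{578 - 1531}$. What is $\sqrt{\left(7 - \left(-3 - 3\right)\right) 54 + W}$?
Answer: $\sqrt{702 + i \sqrt{953}} \approx 26.502 + 0.58243 i$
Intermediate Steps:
$W = i \sqrt{953}$ ($W = \sqrt{-953} = i \sqrt{953} \approx 30.871 i$)
$\sqrt{\left(7 - \left(-3 - 3\right)\right) 54 + W} = \sqrt{\left(7 - \left(-3 - 3\right)\right) 54 + i \sqrt{953}} = \sqrt{\left(7 - -6\right) 54 + i \sqrt{953}} = \sqrt{\left(7 + 6\right) 54 + i \sqrt{953}} = \sqrt{13 \cdot 54 + i \sqrt{953}} = \sqrt{702 + i \sqrt{953}}$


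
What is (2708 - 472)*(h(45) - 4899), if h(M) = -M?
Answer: -11054784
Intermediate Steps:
(2708 - 472)*(h(45) - 4899) = (2708 - 472)*(-1*45 - 4899) = 2236*(-45 - 4899) = 2236*(-4944) = -11054784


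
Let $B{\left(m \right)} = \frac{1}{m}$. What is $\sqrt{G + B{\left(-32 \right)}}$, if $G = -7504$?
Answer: $\frac{3 i \sqrt{53362}}{8} \approx 86.626 i$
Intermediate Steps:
$\sqrt{G + B{\left(-32 \right)}} = \sqrt{-7504 + \frac{1}{-32}} = \sqrt{-7504 - \frac{1}{32}} = \sqrt{- \frac{240129}{32}} = \frac{3 i \sqrt{53362}}{8}$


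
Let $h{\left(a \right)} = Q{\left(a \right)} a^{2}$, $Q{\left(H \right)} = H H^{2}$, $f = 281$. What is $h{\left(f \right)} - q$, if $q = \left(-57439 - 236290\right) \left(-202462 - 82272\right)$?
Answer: $1668355272315$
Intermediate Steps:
$q = 83634633086$ ($q = \left(-293729\right) \left(-284734\right) = 83634633086$)
$Q{\left(H \right)} = H^{3}$
$h{\left(a \right)} = a^{5}$ ($h{\left(a \right)} = a^{3} a^{2} = a^{5}$)
$h{\left(f \right)} - q = 281^{5} - 83634633086 = 1751989905401 - 83634633086 = 1668355272315$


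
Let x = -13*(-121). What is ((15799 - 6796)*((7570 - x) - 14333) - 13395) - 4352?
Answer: -75066755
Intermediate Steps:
x = 1573
((15799 - 6796)*((7570 - x) - 14333) - 13395) - 4352 = ((15799 - 6796)*((7570 - 1*1573) - 14333) - 13395) - 4352 = (9003*((7570 - 1573) - 14333) - 13395) - 4352 = (9003*(5997 - 14333) - 13395) - 4352 = (9003*(-8336) - 13395) - 4352 = (-75049008 - 13395) - 4352 = -75062403 - 4352 = -75066755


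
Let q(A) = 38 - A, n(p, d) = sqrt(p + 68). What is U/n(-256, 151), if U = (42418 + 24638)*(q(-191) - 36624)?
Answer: 1220251560*I*sqrt(47)/47 ≈ 1.7799e+8*I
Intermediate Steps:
n(p, d) = sqrt(68 + p)
U = -2440503120 (U = (42418 + 24638)*((38 - 1*(-191)) - 36624) = 67056*((38 + 191) - 36624) = 67056*(229 - 36624) = 67056*(-36395) = -2440503120)
U/n(-256, 151) = -2440503120/sqrt(68 - 256) = -2440503120*(-I*sqrt(47)/94) = -(-1220251560)*I*sqrt(47)/47 = 1220251560*I*sqrt(47)/47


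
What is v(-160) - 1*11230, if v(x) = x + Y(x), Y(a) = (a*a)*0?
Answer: -11390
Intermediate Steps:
Y(a) = 0 (Y(a) = a²*0 = 0)
v(x) = x (v(x) = x + 0 = x)
v(-160) - 1*11230 = -160 - 1*11230 = -160 - 11230 = -11390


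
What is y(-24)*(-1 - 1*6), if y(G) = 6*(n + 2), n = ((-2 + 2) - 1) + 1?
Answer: -84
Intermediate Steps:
n = 0 (n = (0 - 1) + 1 = -1 + 1 = 0)
y(G) = 12 (y(G) = 6*(0 + 2) = 6*2 = 12)
y(-24)*(-1 - 1*6) = 12*(-1 - 1*6) = 12*(-1 - 6) = 12*(-7) = -84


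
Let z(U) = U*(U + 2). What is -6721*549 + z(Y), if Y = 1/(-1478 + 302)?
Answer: -5102944953455/1382976 ≈ -3.6898e+6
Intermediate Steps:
Y = -1/1176 (Y = 1/(-1176) = -1/1176 ≈ -0.00085034)
z(U) = U*(2 + U)
-6721*549 + z(Y) = -6721*549 - (2 - 1/1176)/1176 = -3689829 - 1/1176*2351/1176 = -3689829 - 2351/1382976 = -5102944953455/1382976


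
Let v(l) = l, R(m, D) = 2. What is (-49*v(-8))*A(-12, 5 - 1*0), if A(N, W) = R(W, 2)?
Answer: 784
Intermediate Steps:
A(N, W) = 2
(-49*v(-8))*A(-12, 5 - 1*0) = -49*(-8)*2 = 392*2 = 784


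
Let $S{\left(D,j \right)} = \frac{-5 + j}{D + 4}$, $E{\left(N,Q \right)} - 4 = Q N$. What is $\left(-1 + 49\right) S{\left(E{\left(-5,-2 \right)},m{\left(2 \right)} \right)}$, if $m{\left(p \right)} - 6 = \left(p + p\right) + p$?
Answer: $\frac{56}{3} \approx 18.667$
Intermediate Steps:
$m{\left(p \right)} = 6 + 3 p$ ($m{\left(p \right)} = 6 + \left(\left(p + p\right) + p\right) = 6 + \left(2 p + p\right) = 6 + 3 p$)
$E{\left(N,Q \right)} = 4 + N Q$ ($E{\left(N,Q \right)} = 4 + Q N = 4 + N Q$)
$S{\left(D,j \right)} = \frac{-5 + j}{4 + D}$
$\left(-1 + 49\right) S{\left(E{\left(-5,-2 \right)},m{\left(2 \right)} \right)} = \left(-1 + 49\right) \frac{-5 + \left(6 + 3 \cdot 2\right)}{4 + \left(4 - -10\right)} = 48 \frac{-5 + \left(6 + 6\right)}{4 + \left(4 + 10\right)} = 48 \frac{-5 + 12}{4 + 14} = 48 \cdot \frac{1}{18} \cdot 7 = 48 \cdot \frac{7}{18} = \frac{56}{3}$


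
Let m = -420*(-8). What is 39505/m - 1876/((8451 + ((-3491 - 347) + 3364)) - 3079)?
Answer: 18719213/1645728 ≈ 11.374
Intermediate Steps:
m = 3360
39505/m - 1876/((8451 + ((-3491 - 347) + 3364)) - 3079) = 39505/3360 - 1876/((8451 + ((-3491 - 347) + 3364)) - 3079) = 39505*(1/3360) - 1876/((8451 + (-3838 + 3364)) - 3079) = 7901/672 - 1876/((8451 - 474) - 3079) = 7901/672 - 1876/(7977 - 3079) = 7901/672 - 1876/4898 = 7901/672 - 1876*1/4898 = 7901/672 - 938/2449 = 18719213/1645728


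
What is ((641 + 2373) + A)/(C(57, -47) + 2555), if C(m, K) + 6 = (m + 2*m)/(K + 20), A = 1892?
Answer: 7359/3814 ≈ 1.9295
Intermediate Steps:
C(m, K) = -6 + 3*m/(20 + K) (C(m, K) = -6 + (m + 2*m)/(K + 20) = -6 + (3*m)/(20 + K) = -6 + 3*m/(20 + K))
((641 + 2373) + A)/(C(57, -47) + 2555) = ((641 + 2373) + 1892)/(3*(-40 + 57 - 2*(-47))/(20 - 47) + 2555) = (3014 + 1892)/(3*(-40 + 57 + 94)/(-27) + 2555) = 4906/(3*(-1/27)*111 + 2555) = 4906/(-37/3 + 2555) = 4906/(7628/3) = 4906*(3/7628) = 7359/3814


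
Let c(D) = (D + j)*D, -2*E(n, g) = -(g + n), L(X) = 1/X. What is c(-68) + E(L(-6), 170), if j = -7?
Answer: 62219/12 ≈ 5184.9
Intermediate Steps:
E(n, g) = g/2 + n/2 (E(n, g) = -(-1)*(g + n)/2 = -(-g - n)/2 = g/2 + n/2)
c(D) = D*(-7 + D) (c(D) = (D - 7)*D = (-7 + D)*D = D*(-7 + D))
c(-68) + E(L(-6), 170) = -68*(-7 - 68) + ((½)*170 + (½)/(-6)) = -68*(-75) + (85 + (½)*(-⅙)) = 5100 + (85 - 1/12) = 5100 + 1019/12 = 62219/12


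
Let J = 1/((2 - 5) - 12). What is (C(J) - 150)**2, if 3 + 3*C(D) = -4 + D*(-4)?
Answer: 46936201/2025 ≈ 23178.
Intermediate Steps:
J = -1/15 (J = 1/(-3 - 12) = 1/(-15) = -1/15 ≈ -0.066667)
C(D) = -7/3 - 4*D/3 (C(D) = -1 + (-4 + D*(-4))/3 = -1 + (-4 - 4*D)/3 = -1 + (-4/3 - 4*D/3) = -7/3 - 4*D/3)
(C(J) - 150)**2 = ((-7/3 - 4/3*(-1/15)) - 150)**2 = ((-7/3 + 4/45) - 150)**2 = (-101/45 - 150)**2 = (-6851/45)**2 = 46936201/2025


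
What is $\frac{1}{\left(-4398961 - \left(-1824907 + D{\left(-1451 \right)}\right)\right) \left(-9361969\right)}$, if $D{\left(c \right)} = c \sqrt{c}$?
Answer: $\frac{83034}{2001893668584702233} + \frac{1451 i \sqrt{1451}}{62058703726125769223} \approx 4.1478 \cdot 10^{-14} + 8.9063 \cdot 10^{-16} i$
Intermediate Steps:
$D{\left(c \right)} = c^{\frac{3}{2}}$
$\frac{1}{\left(-4398961 - \left(-1824907 + D{\left(-1451 \right)}\right)\right) \left(-9361969\right)} = \frac{1}{\left(-4398961 + \left(1824907 - \left(-1451\right)^{\frac{3}{2}}\right)\right) \left(-9361969\right)} = \frac{1}{-4398961 + \left(1824907 - - 1451 i \sqrt{1451}\right)} \left(- \frac{1}{9361969}\right) = \frac{1}{-4398961 + \left(1824907 + 1451 i \sqrt{1451}\right)} \left(- \frac{1}{9361969}\right) = \frac{1}{-2574054 + 1451 i \sqrt{1451}} \left(- \frac{1}{9361969}\right) = - \frac{1}{9361969 \left(-2574054 + 1451 i \sqrt{1451}\right)}$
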